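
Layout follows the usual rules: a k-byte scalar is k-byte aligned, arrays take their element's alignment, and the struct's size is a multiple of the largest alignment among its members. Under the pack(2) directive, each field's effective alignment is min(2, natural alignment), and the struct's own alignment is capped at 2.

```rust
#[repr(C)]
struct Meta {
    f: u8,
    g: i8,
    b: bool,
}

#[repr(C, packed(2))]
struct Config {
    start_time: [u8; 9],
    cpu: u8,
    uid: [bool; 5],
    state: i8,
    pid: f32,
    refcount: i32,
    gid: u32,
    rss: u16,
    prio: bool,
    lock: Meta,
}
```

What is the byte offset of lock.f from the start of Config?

31

Meta: f at 0 (size 1, align 1) → ends 1; g at 1 (size 1, align 1) → ends 2; b at 2 (size 1, align 1) → ends 3; total 3 bytes, alignment 1
start_time at 0 (size 9, align 1) → ends 9
cpu at 9 (size 1, align 1) → ends 10
uid at 10 (size 5, align 1) → ends 15
state at 15 (size 1, align 1) → ends 16
pid at 16 (size 4, align 2) → ends 20
refcount at 20 (size 4, align 2) → ends 24
gid at 24 (size 4, align 2) → ends 28
rss at 28 (size 2, align 2) → ends 30
prio at 30 (size 1, align 1) → ends 31
lock at 31 (size 3, align 1) → ends 34
within Meta: f at 0
31 + 0 = 31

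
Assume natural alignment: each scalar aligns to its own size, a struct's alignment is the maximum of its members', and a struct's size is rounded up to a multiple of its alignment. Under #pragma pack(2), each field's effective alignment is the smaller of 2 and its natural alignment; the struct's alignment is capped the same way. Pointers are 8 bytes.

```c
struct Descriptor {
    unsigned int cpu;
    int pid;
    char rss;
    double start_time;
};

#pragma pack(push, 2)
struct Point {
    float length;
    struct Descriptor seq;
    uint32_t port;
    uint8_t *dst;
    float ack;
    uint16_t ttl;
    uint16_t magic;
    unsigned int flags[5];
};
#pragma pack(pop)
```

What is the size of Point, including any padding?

Descriptor: cpu at 0 (size 4, align 4) → ends 4; pid at 4 (size 4, align 4) → ends 8; rss at 8 (size 1, align 1) → ends 9; pad 7 to align 8 for start_time; start_time at 16 (size 8, align 8) → ends 24; total 24 bytes, alignment 8
length at 0 (size 4, align 2) → ends 4
seq at 4 (size 24, align 2) → ends 28
port at 28 (size 4, align 2) → ends 32
dst at 32 (size 8, align 2) → ends 40
ack at 40 (size 4, align 2) → ends 44
ttl at 44 (size 2, align 2) → ends 46
magic at 46 (size 2, align 2) → ends 48
flags at 48 (size 20, align 2) → ends 68
total 68 bytes, alignment 2

68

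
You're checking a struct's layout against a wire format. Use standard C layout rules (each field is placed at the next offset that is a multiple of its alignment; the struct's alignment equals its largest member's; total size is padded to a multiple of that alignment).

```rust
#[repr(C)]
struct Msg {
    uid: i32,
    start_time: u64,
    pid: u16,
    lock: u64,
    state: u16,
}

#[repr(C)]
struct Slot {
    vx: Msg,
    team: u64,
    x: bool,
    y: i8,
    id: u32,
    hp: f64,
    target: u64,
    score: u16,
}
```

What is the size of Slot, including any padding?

Msg: 0..4  uid  (4B, 4-aligned); 4..8  -- padding (4B); 8..16  start_time  (8B, 8-aligned); 16..18  pid  (2B, 2-aligned); 18..24  -- padding (6B); 24..32  lock  (8B, 8-aligned); 32..34  state  (2B, 2-aligned); 34..40  -- tail padding (6B); sizeof = 40, alignof = 8
0..40  vx  (40B, 8-aligned)
40..48  team  (8B, 8-aligned)
48..49  x  (1B, 1-aligned)
49..50  y  (1B, 1-aligned)
50..52  -- padding (2B)
52..56  id  (4B, 4-aligned)
56..64  hp  (8B, 8-aligned)
64..72  target  (8B, 8-aligned)
72..74  score  (2B, 2-aligned)
74..80  -- tail padding (6B)
sizeof = 80, alignof = 8

80 bytes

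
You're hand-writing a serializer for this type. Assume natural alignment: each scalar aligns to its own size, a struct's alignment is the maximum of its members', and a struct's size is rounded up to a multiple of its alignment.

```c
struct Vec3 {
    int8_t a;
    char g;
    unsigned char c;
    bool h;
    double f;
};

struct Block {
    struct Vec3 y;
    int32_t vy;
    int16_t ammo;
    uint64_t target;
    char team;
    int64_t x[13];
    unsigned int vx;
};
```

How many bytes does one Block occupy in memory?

152 bytes

Vec3: a at 0 (size 1, align 1) → ends 1; g at 1 (size 1, align 1) → ends 2; c at 2 (size 1, align 1) → ends 3; h at 3 (size 1, align 1) → ends 4; pad 4 to align 8 for f; f at 8 (size 8, align 8) → ends 16; total 16 bytes, alignment 8
y at 0 (size 16, align 8) → ends 16
vy at 16 (size 4, align 4) → ends 20
ammo at 20 (size 2, align 2) → ends 22
pad 2 to align 8 for target
target at 24 (size 8, align 8) → ends 32
team at 32 (size 1, align 1) → ends 33
pad 7 to align 8 for x
x at 40 (size 104, align 8) → ends 144
vx at 144 (size 4, align 4) → ends 148
tail pad 4 to reach multiple of 8
total 152 bytes, alignment 8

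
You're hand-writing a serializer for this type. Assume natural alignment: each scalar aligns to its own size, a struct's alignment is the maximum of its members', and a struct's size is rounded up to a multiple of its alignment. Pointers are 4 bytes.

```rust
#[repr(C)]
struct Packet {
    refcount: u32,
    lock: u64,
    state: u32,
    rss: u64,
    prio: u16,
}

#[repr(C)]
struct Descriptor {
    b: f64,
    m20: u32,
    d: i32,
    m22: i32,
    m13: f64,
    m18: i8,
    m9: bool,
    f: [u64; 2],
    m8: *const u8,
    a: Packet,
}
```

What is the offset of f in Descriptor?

40

Packet: refcount at 0 (size 4, align 4) → ends 4; pad 4 to align 8 for lock; lock at 8 (size 8, align 8) → ends 16; state at 16 (size 4, align 4) → ends 20; pad 4 to align 8 for rss; rss at 24 (size 8, align 8) → ends 32; prio at 32 (size 2, align 2) → ends 34; tail pad 6 to reach multiple of 8; total 40 bytes, alignment 8
b at 0 (size 8, align 8) → ends 8
m20 at 8 (size 4, align 4) → ends 12
d at 12 (size 4, align 4) → ends 16
m22 at 16 (size 4, align 4) → ends 20
pad 4 to align 8 for m13
m13 at 24 (size 8, align 8) → ends 32
m18 at 32 (size 1, align 1) → ends 33
m9 at 33 (size 1, align 1) → ends 34
pad 6 to align 8 for f
f at 40 (size 16, align 8) → ends 56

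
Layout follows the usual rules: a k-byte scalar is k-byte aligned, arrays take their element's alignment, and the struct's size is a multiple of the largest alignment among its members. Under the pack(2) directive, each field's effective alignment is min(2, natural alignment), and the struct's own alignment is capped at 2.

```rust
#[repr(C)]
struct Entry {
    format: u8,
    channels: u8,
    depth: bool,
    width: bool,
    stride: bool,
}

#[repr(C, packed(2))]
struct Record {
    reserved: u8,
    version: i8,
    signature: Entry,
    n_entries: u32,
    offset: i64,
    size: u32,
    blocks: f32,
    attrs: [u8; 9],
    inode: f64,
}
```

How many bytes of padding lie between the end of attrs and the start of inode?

Entry: 0..1  format  (1B, 1-aligned); 1..2  channels  (1B, 1-aligned); 2..3  depth  (1B, 1-aligned); 3..4  width  (1B, 1-aligned); 4..5  stride  (1B, 1-aligned); sizeof = 5, alignof = 1
0..1  reserved  (1B, 1-aligned)
1..2  version  (1B, 1-aligned)
2..7  signature  (5B, 1-aligned)
7..8  -- padding (1B)
8..12  n_entries  (4B, 2-aligned)
12..20  offset  (8B, 2-aligned)
20..24  size  (4B, 2-aligned)
24..28  blocks  (4B, 2-aligned)
28..37  attrs  (9B, 1-aligned)
37..38  -- padding (1B)
38..46  inode  (8B, 2-aligned)

1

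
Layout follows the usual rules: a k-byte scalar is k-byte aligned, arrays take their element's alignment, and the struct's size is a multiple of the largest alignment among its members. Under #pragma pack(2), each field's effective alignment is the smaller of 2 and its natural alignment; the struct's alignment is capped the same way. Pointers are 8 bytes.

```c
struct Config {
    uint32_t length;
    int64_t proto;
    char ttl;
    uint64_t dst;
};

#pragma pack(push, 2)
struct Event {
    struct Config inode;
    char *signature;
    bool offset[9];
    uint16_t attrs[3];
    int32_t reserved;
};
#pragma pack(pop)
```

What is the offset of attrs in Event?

Config: 0..4  length  (4B, 4-aligned); 4..8  -- padding (4B); 8..16  proto  (8B, 8-aligned); 16..17  ttl  (1B, 1-aligned); 17..24  -- padding (7B); 24..32  dst  (8B, 8-aligned); sizeof = 32, alignof = 8
0..32  inode  (32B, 2-aligned)
32..40  signature  (8B, 2-aligned)
40..49  offset  (9B, 1-aligned)
49..50  -- padding (1B)
50..56  attrs  (6B, 2-aligned)

50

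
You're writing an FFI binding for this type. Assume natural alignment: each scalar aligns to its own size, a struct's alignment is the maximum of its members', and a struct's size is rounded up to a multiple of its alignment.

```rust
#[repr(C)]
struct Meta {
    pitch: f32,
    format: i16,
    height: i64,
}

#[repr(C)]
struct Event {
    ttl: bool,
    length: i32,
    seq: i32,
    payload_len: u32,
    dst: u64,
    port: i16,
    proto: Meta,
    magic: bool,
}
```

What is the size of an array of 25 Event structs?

1400

Meta: pitch at 0 (size 4, align 4) → ends 4; format at 4 (size 2, align 2) → ends 6; pad 2 to align 8 for height; height at 8 (size 8, align 8) → ends 16; total 16 bytes, alignment 8
ttl at 0 (size 1, align 1) → ends 1
pad 3 to align 4 for length
length at 4 (size 4, align 4) → ends 8
seq at 8 (size 4, align 4) → ends 12
payload_len at 12 (size 4, align 4) → ends 16
dst at 16 (size 8, align 8) → ends 24
port at 24 (size 2, align 2) → ends 26
pad 6 to align 8 for proto
proto at 32 (size 16, align 8) → ends 48
magic at 48 (size 1, align 1) → ends 49
tail pad 7 to reach multiple of 8
total 56 bytes, alignment 8
array of 25: 25 × 56 = 1400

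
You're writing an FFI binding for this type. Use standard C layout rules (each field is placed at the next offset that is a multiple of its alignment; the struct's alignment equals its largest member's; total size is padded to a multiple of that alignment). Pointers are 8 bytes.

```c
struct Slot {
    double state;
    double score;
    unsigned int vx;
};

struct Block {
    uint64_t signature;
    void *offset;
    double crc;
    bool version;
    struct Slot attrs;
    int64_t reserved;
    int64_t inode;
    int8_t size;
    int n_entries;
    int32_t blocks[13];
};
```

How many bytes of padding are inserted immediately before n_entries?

3

Slot: 0..8  state  (8B, 8-aligned); 8..16  score  (8B, 8-aligned); 16..20  vx  (4B, 4-aligned); 20..24  -- tail padding (4B); sizeof = 24, alignof = 8
0..8  signature  (8B, 8-aligned)
8..16  offset  (8B, 8-aligned)
16..24  crc  (8B, 8-aligned)
24..25  version  (1B, 1-aligned)
25..32  -- padding (7B)
32..56  attrs  (24B, 8-aligned)
56..64  reserved  (8B, 8-aligned)
64..72  inode  (8B, 8-aligned)
72..73  size  (1B, 1-aligned)
73..76  -- padding (3B)
76..80  n_entries  (4B, 4-aligned)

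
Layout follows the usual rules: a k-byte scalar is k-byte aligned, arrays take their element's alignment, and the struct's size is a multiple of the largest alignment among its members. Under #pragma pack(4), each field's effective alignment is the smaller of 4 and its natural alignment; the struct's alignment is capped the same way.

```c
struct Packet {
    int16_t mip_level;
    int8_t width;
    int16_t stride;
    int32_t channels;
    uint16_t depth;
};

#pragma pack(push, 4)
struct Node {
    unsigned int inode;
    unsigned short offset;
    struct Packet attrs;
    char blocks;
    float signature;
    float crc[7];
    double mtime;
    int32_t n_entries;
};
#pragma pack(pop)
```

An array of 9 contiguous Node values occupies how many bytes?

648

Packet: 0..2  mip_level  (2B, 2-aligned); 2..3  width  (1B, 1-aligned); 3..4  -- padding (1B); 4..6  stride  (2B, 2-aligned); 6..8  -- padding (2B); 8..12  channels  (4B, 4-aligned); 12..14  depth  (2B, 2-aligned); 14..16  -- tail padding (2B); sizeof = 16, alignof = 4
0..4  inode  (4B, 4-aligned)
4..6  offset  (2B, 2-aligned)
6..8  -- padding (2B)
8..24  attrs  (16B, 4-aligned)
24..25  blocks  (1B, 1-aligned)
25..28  -- padding (3B)
28..32  signature  (4B, 4-aligned)
32..60  crc  (28B, 4-aligned)
60..68  mtime  (8B, 4-aligned)
68..72  n_entries  (4B, 4-aligned)
sizeof = 72, alignof = 4
array of 9: 9 × 72 = 648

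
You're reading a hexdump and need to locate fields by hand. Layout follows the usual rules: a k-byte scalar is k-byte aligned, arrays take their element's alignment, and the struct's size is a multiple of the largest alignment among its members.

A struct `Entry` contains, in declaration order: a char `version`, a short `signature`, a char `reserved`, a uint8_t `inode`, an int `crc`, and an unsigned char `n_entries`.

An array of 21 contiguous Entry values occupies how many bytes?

0..1  version  (1B, 1-aligned)
1..2  -- padding (1B)
2..4  signature  (2B, 2-aligned)
4..5  reserved  (1B, 1-aligned)
5..6  inode  (1B, 1-aligned)
6..8  -- padding (2B)
8..12  crc  (4B, 4-aligned)
12..13  n_entries  (1B, 1-aligned)
13..16  -- tail padding (3B)
sizeof = 16, alignof = 4
array of 21: 21 × 16 = 336

336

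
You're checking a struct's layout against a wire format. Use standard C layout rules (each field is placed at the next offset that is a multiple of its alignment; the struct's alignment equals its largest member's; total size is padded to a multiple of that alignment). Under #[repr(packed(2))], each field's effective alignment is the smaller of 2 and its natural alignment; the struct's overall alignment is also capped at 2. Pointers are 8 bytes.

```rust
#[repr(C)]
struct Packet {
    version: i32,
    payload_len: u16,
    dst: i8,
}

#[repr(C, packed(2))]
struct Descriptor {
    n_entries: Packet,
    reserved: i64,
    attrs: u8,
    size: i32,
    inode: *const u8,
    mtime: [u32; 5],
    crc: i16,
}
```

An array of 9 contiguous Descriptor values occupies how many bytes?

468

Packet: @0: version [4B, align 4] → 4; @4: payload_len [2B, align 2] → 6; @6: dst [1B, align 1] → 7; +1 tail pad (align 4); size 8, align 4
@0: n_entries [8B, align 2] → 8
@8: reserved [8B, align 2] → 16
@16: attrs [1B, align 1] → 17
+1 pad (align 2)
@18: size [4B, align 2] → 22
@22: inode [8B, align 2] → 30
@30: mtime [20B, align 2] → 50
@50: crc [2B, align 2] → 52
size 52, align 2
array of 9: 9 × 52 = 468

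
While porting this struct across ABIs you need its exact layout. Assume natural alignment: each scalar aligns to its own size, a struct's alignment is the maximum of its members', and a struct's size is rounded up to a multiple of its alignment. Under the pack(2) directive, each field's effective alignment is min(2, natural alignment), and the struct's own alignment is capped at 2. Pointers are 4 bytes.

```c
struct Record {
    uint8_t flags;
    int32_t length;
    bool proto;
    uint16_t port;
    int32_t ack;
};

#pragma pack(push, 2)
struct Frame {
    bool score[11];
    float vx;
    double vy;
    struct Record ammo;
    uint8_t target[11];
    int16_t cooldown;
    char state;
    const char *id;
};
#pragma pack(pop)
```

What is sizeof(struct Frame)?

60 bytes

Record: 0..1  flags  (1B, 1-aligned); 1..4  -- padding (3B); 4..8  length  (4B, 4-aligned); 8..9  proto  (1B, 1-aligned); 9..10  -- padding (1B); 10..12  port  (2B, 2-aligned); 12..16  ack  (4B, 4-aligned); sizeof = 16, alignof = 4
0..11  score  (11B, 1-aligned)
11..12  -- padding (1B)
12..16  vx  (4B, 2-aligned)
16..24  vy  (8B, 2-aligned)
24..40  ammo  (16B, 2-aligned)
40..51  target  (11B, 1-aligned)
51..52  -- padding (1B)
52..54  cooldown  (2B, 2-aligned)
54..55  state  (1B, 1-aligned)
55..56  -- padding (1B)
56..60  id  (4B, 2-aligned)
sizeof = 60, alignof = 2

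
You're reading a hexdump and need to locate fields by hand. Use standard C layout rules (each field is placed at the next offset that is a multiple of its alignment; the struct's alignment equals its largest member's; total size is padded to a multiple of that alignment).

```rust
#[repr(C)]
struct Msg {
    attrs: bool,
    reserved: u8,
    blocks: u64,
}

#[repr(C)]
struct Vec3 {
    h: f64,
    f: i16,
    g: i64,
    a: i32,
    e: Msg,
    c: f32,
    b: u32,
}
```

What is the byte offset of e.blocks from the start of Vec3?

40

Msg: attrs at 0 (size 1, align 1) → ends 1; reserved at 1 (size 1, align 1) → ends 2; pad 6 to align 8 for blocks; blocks at 8 (size 8, align 8) → ends 16; total 16 bytes, alignment 8
h at 0 (size 8, align 8) → ends 8
f at 8 (size 2, align 2) → ends 10
pad 6 to align 8 for g
g at 16 (size 8, align 8) → ends 24
a at 24 (size 4, align 4) → ends 28
pad 4 to align 8 for e
e at 32 (size 16, align 8) → ends 48
within Msg: blocks at 8
32 + 8 = 40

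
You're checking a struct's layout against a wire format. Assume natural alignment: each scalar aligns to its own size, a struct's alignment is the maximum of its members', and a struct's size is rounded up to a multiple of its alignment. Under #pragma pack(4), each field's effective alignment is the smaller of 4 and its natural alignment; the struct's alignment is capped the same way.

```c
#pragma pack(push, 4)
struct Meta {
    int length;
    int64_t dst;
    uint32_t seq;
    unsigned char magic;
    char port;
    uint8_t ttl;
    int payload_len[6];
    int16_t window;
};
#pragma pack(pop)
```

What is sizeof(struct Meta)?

48

@0: length [4B, align 4] → 4
@4: dst [8B, align 4] → 12
@12: seq [4B, align 4] → 16
@16: magic [1B, align 1] → 17
@17: port [1B, align 1] → 18
@18: ttl [1B, align 1] → 19
+1 pad (align 4)
@20: payload_len [24B, align 4] → 44
@44: window [2B, align 2] → 46
+2 tail pad (align 4)
size 48, align 4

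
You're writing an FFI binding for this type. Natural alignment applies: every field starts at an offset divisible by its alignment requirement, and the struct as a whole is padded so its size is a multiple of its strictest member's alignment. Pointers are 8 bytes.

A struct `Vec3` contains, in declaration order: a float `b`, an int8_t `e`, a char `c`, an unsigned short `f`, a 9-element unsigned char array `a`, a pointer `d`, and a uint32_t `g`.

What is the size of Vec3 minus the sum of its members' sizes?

@0: b [4B, align 4] → 4
@4: e [1B, align 1] → 5
@5: c [1B, align 1] → 6
@6: f [2B, align 2] → 8
@8: a [9B, align 1] → 17
+7 pad (align 8)
@24: d [8B, align 8] → 32
@32: g [4B, align 4] → 36
+4 tail pad (align 8)
size 40, align 8
data bytes 29, size 40 → padding 11

11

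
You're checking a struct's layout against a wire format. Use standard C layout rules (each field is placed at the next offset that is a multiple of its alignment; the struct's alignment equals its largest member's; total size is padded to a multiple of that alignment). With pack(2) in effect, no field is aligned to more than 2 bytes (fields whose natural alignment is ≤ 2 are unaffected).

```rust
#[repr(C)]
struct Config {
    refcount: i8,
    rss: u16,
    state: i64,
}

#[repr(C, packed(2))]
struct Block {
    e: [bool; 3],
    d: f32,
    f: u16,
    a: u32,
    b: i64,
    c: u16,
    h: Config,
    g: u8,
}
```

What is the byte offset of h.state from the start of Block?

32

Config: @0: refcount [1B, align 1] → 1; +1 pad (align 2); @2: rss [2B, align 2] → 4; +4 pad (align 8); @8: state [8B, align 8] → 16; size 16, align 8
@0: e [3B, align 1] → 3
+1 pad (align 2)
@4: d [4B, align 2] → 8
@8: f [2B, align 2] → 10
@10: a [4B, align 2] → 14
@14: b [8B, align 2] → 22
@22: c [2B, align 2] → 24
@24: h [16B, align 2] → 40
within Config: state at 8
24 + 8 = 32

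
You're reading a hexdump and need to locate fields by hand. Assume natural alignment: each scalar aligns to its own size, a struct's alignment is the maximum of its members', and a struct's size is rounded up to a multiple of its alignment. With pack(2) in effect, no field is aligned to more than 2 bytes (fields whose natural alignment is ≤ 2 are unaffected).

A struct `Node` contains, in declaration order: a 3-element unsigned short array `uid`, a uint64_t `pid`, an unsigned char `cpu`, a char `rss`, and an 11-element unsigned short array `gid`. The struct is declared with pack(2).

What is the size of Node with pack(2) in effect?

38

@0: uid [6B, align 2] → 6
@6: pid [8B, align 2] → 14
@14: cpu [1B, align 1] → 15
@15: rss [1B, align 1] → 16
@16: gid [22B, align 2] → 38
size 38, align 2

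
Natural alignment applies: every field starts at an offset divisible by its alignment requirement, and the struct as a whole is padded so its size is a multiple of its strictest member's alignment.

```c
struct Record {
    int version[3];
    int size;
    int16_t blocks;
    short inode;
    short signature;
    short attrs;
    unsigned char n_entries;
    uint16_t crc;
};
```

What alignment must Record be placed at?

member alignments: version=4, size=4, blocks=2, inode=2, signature=2, attrs=2, n_entries=1, crc=2
max = 4

4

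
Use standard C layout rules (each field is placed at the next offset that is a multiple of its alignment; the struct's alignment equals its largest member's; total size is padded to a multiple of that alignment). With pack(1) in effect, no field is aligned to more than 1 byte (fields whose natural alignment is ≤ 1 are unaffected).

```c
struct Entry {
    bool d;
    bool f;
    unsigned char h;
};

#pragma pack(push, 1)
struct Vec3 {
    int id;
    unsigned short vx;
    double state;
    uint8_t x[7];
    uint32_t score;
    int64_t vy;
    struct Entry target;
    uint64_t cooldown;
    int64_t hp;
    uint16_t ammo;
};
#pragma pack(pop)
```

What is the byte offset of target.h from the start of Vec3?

Entry: d at 0 (size 1, align 1) → ends 1; f at 1 (size 1, align 1) → ends 2; h at 2 (size 1, align 1) → ends 3; total 3 bytes, alignment 1
id at 0 (size 4, align 1) → ends 4
vx at 4 (size 2, align 1) → ends 6
state at 6 (size 8, align 1) → ends 14
x at 14 (size 7, align 1) → ends 21
score at 21 (size 4, align 1) → ends 25
vy at 25 (size 8, align 1) → ends 33
target at 33 (size 3, align 1) → ends 36
within Entry: h at 2
33 + 2 = 35

35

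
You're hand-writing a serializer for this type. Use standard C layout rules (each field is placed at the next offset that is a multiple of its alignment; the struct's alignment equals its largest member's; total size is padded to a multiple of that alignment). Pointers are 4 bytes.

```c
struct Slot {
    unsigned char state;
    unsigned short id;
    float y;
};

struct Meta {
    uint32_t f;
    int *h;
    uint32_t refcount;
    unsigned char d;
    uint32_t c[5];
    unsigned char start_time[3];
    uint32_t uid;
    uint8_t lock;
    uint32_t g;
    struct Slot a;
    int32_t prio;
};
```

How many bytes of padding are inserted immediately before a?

0

Slot: @0: state [1B, align 1] → 1; +1 pad (align 2); @2: id [2B, align 2] → 4; @4: y [4B, align 4] → 8; size 8, align 4
@0: f [4B, align 4] → 4
@4: h [4B, align 4] → 8
@8: refcount [4B, align 4] → 12
@12: d [1B, align 1] → 13
+3 pad (align 4)
@16: c [20B, align 4] → 36
@36: start_time [3B, align 1] → 39
+1 pad (align 4)
@40: uid [4B, align 4] → 44
@44: lock [1B, align 1] → 45
+3 pad (align 4)
@48: g [4B, align 4] → 52
@52: a [8B, align 4] → 60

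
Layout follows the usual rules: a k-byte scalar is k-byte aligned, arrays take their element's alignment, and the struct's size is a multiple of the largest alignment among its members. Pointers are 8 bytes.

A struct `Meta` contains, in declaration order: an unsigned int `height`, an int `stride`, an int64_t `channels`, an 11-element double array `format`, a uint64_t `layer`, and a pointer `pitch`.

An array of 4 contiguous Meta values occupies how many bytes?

@0: height [4B, align 4] → 4
@4: stride [4B, align 4] → 8
@8: channels [8B, align 8] → 16
@16: format [88B, align 8] → 104
@104: layer [8B, align 8] → 112
@112: pitch [8B, align 8] → 120
size 120, align 8
array of 4: 4 × 120 = 480

480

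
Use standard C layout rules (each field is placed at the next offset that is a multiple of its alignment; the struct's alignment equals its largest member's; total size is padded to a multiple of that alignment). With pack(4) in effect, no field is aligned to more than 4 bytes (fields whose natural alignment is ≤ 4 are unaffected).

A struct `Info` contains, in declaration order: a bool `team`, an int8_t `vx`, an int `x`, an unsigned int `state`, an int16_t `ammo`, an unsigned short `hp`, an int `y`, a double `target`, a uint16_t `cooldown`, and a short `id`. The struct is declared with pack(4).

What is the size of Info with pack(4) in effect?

32

@0: team [1B, align 1] → 1
@1: vx [1B, align 1] → 2
+2 pad (align 4)
@4: x [4B, align 4] → 8
@8: state [4B, align 4] → 12
@12: ammo [2B, align 2] → 14
@14: hp [2B, align 2] → 16
@16: y [4B, align 4] → 20
@20: target [8B, align 4] → 28
@28: cooldown [2B, align 2] → 30
@30: id [2B, align 2] → 32
size 32, align 4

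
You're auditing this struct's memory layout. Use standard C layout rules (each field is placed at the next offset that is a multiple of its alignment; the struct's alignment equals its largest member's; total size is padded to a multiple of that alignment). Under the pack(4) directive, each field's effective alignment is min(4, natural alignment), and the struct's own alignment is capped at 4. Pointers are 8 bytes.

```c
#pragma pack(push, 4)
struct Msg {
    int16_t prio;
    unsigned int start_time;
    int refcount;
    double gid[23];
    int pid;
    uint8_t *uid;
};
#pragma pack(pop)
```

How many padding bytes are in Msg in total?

@0: prio [2B, align 2] → 2
+2 pad (align 4)
@4: start_time [4B, align 4] → 8
@8: refcount [4B, align 4] → 12
@12: gid [184B, align 4] → 196
@196: pid [4B, align 4] → 200
@200: uid [8B, align 4] → 208
size 208, align 4
data bytes 206, size 208 → padding 2

2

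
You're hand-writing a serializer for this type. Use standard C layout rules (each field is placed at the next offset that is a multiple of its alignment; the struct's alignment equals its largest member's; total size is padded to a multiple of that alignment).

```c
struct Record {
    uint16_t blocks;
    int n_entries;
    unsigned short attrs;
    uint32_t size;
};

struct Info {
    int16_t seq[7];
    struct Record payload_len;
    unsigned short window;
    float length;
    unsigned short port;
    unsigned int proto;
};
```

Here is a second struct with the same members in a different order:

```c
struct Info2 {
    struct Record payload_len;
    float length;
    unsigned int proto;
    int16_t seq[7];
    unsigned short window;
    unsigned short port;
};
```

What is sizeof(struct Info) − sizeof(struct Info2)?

Record: 0..2  blocks  (2B, 2-aligned); 2..4  -- padding (2B); 4..8  n_entries  (4B, 4-aligned); 8..10  attrs  (2B, 2-aligned); 10..12  -- padding (2B); 12..16  size  (4B, 4-aligned); sizeof = 16, alignof = 4
0..14  seq  (14B, 2-aligned)
14..16  -- padding (2B)
16..32  payload_len  (16B, 4-aligned)
32..34  window  (2B, 2-aligned)
34..36  -- padding (2B)
36..40  length  (4B, 4-aligned)
40..42  port  (2B, 2-aligned)
42..44  -- padding (2B)
44..48  proto  (4B, 4-aligned)
sizeof = 48, alignof = 4
— Info2 —
0..16  payload_len  (16B, 4-aligned)
16..20  length  (4B, 4-aligned)
20..24  proto  (4B, 4-aligned)
24..38  seq  (14B, 2-aligned)
38..40  window  (2B, 2-aligned)
40..42  port  (2B, 2-aligned)
42..44  -- tail padding (2B)
sizeof = 44, alignof = 4
48 − 44 = 4

4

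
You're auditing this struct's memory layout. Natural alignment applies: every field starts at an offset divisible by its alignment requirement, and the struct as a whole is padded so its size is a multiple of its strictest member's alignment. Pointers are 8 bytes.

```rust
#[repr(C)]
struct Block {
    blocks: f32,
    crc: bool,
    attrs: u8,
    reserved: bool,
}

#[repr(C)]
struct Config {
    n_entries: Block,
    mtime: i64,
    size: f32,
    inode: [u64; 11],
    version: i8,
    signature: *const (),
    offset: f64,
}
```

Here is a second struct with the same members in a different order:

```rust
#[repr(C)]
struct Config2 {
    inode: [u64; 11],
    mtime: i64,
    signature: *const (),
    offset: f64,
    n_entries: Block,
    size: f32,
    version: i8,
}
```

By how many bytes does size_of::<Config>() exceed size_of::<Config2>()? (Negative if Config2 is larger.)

8

Block: @0: blocks [4B, align 4] → 4; @4: crc [1B, align 1] → 5; @5: attrs [1B, align 1] → 6; @6: reserved [1B, align 1] → 7; +1 tail pad (align 4); size 8, align 4
@0: n_entries [8B, align 4] → 8
@8: mtime [8B, align 8] → 16
@16: size [4B, align 4] → 20
+4 pad (align 8)
@24: inode [88B, align 8] → 112
@112: version [1B, align 1] → 113
+7 pad (align 8)
@120: signature [8B, align 8] → 128
@128: offset [8B, align 8] → 136
size 136, align 8
— Config2 —
@0: inode [88B, align 8] → 88
@88: mtime [8B, align 8] → 96
@96: signature [8B, align 8] → 104
@104: offset [8B, align 8] → 112
@112: n_entries [8B, align 4] → 120
@120: size [4B, align 4] → 124
@124: version [1B, align 1] → 125
+3 tail pad (align 8)
size 128, align 8
136 − 128 = 8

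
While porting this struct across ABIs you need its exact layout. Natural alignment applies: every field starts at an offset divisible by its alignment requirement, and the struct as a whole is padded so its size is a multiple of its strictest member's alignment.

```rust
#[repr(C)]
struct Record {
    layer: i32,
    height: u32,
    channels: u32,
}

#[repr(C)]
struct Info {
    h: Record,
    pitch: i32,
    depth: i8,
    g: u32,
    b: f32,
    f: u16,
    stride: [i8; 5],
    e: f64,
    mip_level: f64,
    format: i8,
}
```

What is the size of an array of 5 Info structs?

Record: 0..4  layer  (4B, 4-aligned); 4..8  height  (4B, 4-aligned); 8..12  channels  (4B, 4-aligned); sizeof = 12, alignof = 4
0..12  h  (12B, 4-aligned)
12..16  pitch  (4B, 4-aligned)
16..17  depth  (1B, 1-aligned)
17..20  -- padding (3B)
20..24  g  (4B, 4-aligned)
24..28  b  (4B, 4-aligned)
28..30  f  (2B, 2-aligned)
30..35  stride  (5B, 1-aligned)
35..40  -- padding (5B)
40..48  e  (8B, 8-aligned)
48..56  mip_level  (8B, 8-aligned)
56..57  format  (1B, 1-aligned)
57..64  -- tail padding (7B)
sizeof = 64, alignof = 8
array of 5: 5 × 64 = 320

320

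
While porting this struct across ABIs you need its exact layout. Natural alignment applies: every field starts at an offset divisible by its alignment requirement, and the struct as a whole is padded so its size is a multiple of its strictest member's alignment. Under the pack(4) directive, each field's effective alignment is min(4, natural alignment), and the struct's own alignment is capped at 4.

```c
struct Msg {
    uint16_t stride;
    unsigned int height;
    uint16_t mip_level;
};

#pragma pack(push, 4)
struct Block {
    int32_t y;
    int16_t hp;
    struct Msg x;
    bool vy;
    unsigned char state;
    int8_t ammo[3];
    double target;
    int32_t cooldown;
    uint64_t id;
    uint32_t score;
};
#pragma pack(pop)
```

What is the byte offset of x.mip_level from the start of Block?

Msg: @0: stride [2B, align 2] → 2; +2 pad (align 4); @4: height [4B, align 4] → 8; @8: mip_level [2B, align 2] → 10; +2 tail pad (align 4); size 12, align 4
@0: y [4B, align 4] → 4
@4: hp [2B, align 2] → 6
+2 pad (align 4)
@8: x [12B, align 4] → 20
within Msg: mip_level at 8
8 + 8 = 16

16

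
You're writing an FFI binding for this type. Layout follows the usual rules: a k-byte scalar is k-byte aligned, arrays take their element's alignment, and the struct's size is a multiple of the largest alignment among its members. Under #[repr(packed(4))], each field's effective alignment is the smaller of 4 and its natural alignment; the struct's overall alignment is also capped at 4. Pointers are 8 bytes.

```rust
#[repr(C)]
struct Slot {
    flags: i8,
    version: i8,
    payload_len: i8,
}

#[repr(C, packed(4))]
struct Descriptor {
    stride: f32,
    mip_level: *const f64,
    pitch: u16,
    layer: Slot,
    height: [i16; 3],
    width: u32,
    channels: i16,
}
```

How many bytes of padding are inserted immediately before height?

Slot: 0..1  flags  (1B, 1-aligned); 1..2  version  (1B, 1-aligned); 2..3  payload_len  (1B, 1-aligned); sizeof = 3, alignof = 1
0..4  stride  (4B, 4-aligned)
4..12  mip_level  (8B, 4-aligned)
12..14  pitch  (2B, 2-aligned)
14..17  layer  (3B, 1-aligned)
17..18  -- padding (1B)
18..24  height  (6B, 2-aligned)

1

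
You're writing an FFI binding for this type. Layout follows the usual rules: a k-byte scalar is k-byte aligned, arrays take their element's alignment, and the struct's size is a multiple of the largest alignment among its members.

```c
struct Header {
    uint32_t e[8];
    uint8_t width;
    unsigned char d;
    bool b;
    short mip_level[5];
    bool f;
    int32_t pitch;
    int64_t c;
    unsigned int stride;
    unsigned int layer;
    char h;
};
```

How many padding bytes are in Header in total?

@0: e [32B, align 4] → 32
@32: width [1B, align 1] → 33
@33: d [1B, align 1] → 34
@34: b [1B, align 1] → 35
+1 pad (align 2)
@36: mip_level [10B, align 2] → 46
@46: f [1B, align 1] → 47
+1 pad (align 4)
@48: pitch [4B, align 4] → 52
+4 pad (align 8)
@56: c [8B, align 8] → 64
@64: stride [4B, align 4] → 68
@68: layer [4B, align 4] → 72
@72: h [1B, align 1] → 73
+7 tail pad (align 8)
size 80, align 8
data bytes 67, size 80 → padding 13

13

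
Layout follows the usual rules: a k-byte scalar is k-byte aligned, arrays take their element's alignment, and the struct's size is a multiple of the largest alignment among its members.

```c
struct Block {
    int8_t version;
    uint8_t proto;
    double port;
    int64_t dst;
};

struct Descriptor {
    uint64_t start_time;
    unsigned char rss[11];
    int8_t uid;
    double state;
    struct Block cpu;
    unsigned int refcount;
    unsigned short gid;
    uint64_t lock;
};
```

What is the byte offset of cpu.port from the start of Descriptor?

40

Block: @0: version [1B, align 1] → 1; @1: proto [1B, align 1] → 2; +6 pad (align 8); @8: port [8B, align 8] → 16; @16: dst [8B, align 8] → 24; size 24, align 8
@0: start_time [8B, align 8] → 8
@8: rss [11B, align 1] → 19
@19: uid [1B, align 1] → 20
+4 pad (align 8)
@24: state [8B, align 8] → 32
@32: cpu [24B, align 8] → 56
within Block: port at 8
32 + 8 = 40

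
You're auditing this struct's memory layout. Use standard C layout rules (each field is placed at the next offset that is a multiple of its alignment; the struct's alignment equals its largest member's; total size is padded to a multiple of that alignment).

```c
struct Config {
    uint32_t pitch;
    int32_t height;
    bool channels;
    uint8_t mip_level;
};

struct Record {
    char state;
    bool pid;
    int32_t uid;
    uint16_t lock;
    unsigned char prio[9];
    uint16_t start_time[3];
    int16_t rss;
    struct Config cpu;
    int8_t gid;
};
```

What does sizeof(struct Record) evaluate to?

44 bytes

Config: @0: pitch [4B, align 4] → 4; @4: height [4B, align 4] → 8; @8: channels [1B, align 1] → 9; @9: mip_level [1B, align 1] → 10; +2 tail pad (align 4); size 12, align 4
@0: state [1B, align 1] → 1
@1: pid [1B, align 1] → 2
+2 pad (align 4)
@4: uid [4B, align 4] → 8
@8: lock [2B, align 2] → 10
@10: prio [9B, align 1] → 19
+1 pad (align 2)
@20: start_time [6B, align 2] → 26
@26: rss [2B, align 2] → 28
@28: cpu [12B, align 4] → 40
@40: gid [1B, align 1] → 41
+3 tail pad (align 4)
size 44, align 4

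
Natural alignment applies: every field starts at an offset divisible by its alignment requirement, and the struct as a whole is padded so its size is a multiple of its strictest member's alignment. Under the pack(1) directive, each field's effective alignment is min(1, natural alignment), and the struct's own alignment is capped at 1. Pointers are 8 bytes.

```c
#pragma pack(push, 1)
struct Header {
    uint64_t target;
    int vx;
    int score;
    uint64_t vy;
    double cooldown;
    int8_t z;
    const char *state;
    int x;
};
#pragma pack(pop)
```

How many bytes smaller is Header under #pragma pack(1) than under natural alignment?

natural layout:
  0..8  target  (8B, 8-aligned)
  8..12  vx  (4B, 4-aligned)
  12..16  score  (4B, 4-aligned)
  16..24  vy  (8B, 8-aligned)
  24..32  cooldown  (8B, 8-aligned)
  32..33  z  (1B, 1-aligned)
  33..40  -- padding (7B)
  40..48  state  (8B, 8-aligned)
  48..52  x  (4B, 4-aligned)
  52..56  -- tail padding (4B)
  sizeof = 56, alignof = 8
packed(1) layout:
  0..8  target  (8B, 1-aligned)
  8..12  vx  (4B, 1-aligned)
  12..16  score  (4B, 1-aligned)
  16..24  vy  (8B, 1-aligned)
  24..32  cooldown  (8B, 1-aligned)
  32..33  z  (1B, 1-aligned)
  33..41  state  (8B, 1-aligned)
  41..45  x  (4B, 1-aligned)
  sizeof = 45, alignof = 1
56 − 45 = 11

11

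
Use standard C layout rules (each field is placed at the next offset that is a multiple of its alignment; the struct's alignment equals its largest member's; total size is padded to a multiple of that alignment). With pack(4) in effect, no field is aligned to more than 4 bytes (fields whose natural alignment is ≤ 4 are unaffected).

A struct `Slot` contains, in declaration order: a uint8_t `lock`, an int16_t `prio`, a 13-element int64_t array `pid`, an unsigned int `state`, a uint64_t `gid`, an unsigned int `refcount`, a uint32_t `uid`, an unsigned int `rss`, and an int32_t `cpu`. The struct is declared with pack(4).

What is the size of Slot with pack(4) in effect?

lock at 0 (size 1, align 1) → ends 1
pad 1 to align 2 for prio
prio at 2 (size 2, align 2) → ends 4
pid at 4 (size 104, align 4) → ends 108
state at 108 (size 4, align 4) → ends 112
gid at 112 (size 8, align 4) → ends 120
refcount at 120 (size 4, align 4) → ends 124
uid at 124 (size 4, align 4) → ends 128
rss at 128 (size 4, align 4) → ends 132
cpu at 132 (size 4, align 4) → ends 136
total 136 bytes, alignment 4

136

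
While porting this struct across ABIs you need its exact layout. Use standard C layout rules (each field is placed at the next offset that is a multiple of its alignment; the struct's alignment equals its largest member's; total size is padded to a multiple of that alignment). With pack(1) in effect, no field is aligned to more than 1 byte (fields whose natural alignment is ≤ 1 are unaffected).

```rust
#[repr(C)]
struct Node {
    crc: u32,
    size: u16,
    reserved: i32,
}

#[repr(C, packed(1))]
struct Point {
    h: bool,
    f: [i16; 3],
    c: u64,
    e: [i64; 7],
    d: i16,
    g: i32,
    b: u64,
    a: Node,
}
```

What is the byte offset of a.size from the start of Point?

Node: 0..4  crc  (4B, 4-aligned); 4..6  size  (2B, 2-aligned); 6..8  -- padding (2B); 8..12  reserved  (4B, 4-aligned); sizeof = 12, alignof = 4
0..1  h  (1B, 1-aligned)
1..7  f  (6B, 1-aligned)
7..15  c  (8B, 1-aligned)
15..71  e  (56B, 1-aligned)
71..73  d  (2B, 1-aligned)
73..77  g  (4B, 1-aligned)
77..85  b  (8B, 1-aligned)
85..97  a  (12B, 1-aligned)
within Node: size at 4
85 + 4 = 89

89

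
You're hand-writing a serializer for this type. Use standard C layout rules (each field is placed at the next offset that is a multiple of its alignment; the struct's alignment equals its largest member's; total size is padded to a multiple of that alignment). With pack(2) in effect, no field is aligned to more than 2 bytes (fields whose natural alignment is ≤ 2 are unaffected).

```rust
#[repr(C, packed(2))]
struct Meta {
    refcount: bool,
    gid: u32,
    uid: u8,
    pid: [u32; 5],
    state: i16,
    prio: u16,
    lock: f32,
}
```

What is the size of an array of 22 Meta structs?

792

@0: refcount [1B, align 1] → 1
+1 pad (align 2)
@2: gid [4B, align 2] → 6
@6: uid [1B, align 1] → 7
+1 pad (align 2)
@8: pid [20B, align 2] → 28
@28: state [2B, align 2] → 30
@30: prio [2B, align 2] → 32
@32: lock [4B, align 2] → 36
size 36, align 2
array of 22: 22 × 36 = 792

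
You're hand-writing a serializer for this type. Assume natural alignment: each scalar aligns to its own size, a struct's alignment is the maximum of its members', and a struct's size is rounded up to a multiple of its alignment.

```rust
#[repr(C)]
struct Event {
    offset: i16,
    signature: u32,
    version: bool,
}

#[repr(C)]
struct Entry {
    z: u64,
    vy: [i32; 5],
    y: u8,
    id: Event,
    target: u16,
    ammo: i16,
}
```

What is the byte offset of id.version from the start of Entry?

Event: @0: offset [2B, align 2] → 2; +2 pad (align 4); @4: signature [4B, align 4] → 8; @8: version [1B, align 1] → 9; +3 tail pad (align 4); size 12, align 4
@0: z [8B, align 8] → 8
@8: vy [20B, align 4] → 28
@28: y [1B, align 1] → 29
+3 pad (align 4)
@32: id [12B, align 4] → 44
within Event: version at 8
32 + 8 = 40

40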